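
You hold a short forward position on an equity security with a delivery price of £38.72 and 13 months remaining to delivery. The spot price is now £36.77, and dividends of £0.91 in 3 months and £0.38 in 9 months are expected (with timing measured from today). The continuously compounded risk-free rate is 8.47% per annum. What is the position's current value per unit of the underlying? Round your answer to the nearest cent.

PV(remaining dividends) I = 0.91·e^(−0.0847·3/12) + 0.38·e^(−0.0847·9/12) = 1.2475
Current forward F = (S − I)·e^(rT) = (36.77 − 1.2475)·e^(0.0847·13/12) = 35.5225 × 1.096100 = 38.9362
Value (long) = (F − K)·e^(−rT) = (38.9362 − 38.72) × 0.912326 = 0.1972
Short position value = −(long value) = -£0.20

-£0.20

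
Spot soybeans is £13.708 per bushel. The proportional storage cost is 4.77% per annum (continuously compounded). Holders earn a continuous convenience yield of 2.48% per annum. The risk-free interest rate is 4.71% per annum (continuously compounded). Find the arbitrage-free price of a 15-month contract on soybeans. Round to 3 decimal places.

£14.961 per bushel

Net carry = r + u − y = 0.0471 + 0.0477 − 0.0248 = 0.0700
F = S·e^((r+u−y)T) = 13.708 · e^(0.0700 × 15/12) = 13.708 · e^0.087500
= 13.708 × 1.091442 = £14.961 per bushel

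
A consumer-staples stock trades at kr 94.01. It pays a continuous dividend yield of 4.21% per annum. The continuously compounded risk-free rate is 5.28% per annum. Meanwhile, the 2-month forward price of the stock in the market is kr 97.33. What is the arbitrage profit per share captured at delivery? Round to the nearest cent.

Fair forward: F* = S·e^(carry·T), with carry = (r − q) = 0.0528 − 0.0421 = 0.0107
F* = 94.01 · e^(0.0107 × 2/12) = 94.01 · e^0.001783 = 94.01 × 1.001785 = kr 94.1778
Market kr 97.33 > fair kr 94.1778: forward overpriced → cash-and-carry (buy spot, short the forward).
At maturity, profit = |F_mkt − F*| = |97.33 − 94.1778| = kr 3.15 per share

kr 3.15 per share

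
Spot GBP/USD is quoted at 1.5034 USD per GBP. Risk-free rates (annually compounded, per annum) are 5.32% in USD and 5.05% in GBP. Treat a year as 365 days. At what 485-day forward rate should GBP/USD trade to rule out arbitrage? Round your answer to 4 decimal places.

1.5085

By covered interest parity, F = S · (1+r_USD)^T / (1+r_GBP)^T
= 1.5034 × 1.071301 / 1.067654 = 1.5034 × 1.003416
F = 1.5085 USD per GBP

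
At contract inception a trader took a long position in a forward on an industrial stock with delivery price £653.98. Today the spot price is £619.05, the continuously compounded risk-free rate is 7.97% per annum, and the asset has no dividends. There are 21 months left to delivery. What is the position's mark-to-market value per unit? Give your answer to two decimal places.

£50.21

Current fair forward for the remaining 21 months: F = S·e^(r·T), r = 0.0797
F = 619.05 · e^(0.0797 × 21/12) = 619.05 × 1.149670 = 711.7032
Value of long forward = (F − K)·e^(−rT) = (711.7032 − 653.98) · e^(−0.0797·21/12)
= 57.7232 × 0.869815 = 50.21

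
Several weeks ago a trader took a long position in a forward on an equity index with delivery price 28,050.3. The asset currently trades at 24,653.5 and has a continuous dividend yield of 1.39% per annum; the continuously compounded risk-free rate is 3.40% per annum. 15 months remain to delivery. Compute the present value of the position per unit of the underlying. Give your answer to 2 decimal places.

-2654.29

Current fair forward for the remaining 15 months: F = S·e^((r − q)·T), (r − q) = 0.0340 − 0.0139 = 0.0201
F = 24653.5 · e^(0.0201 × 15/12) = 24653.5 × 1.02544329 = 25280.7662
Value of long forward = (F − K)·e^(−rT) = (25280.7662 − 28050.3) · e^(−0.0340·15/12)
= -2769.5338 × 0.95839047 = -2654.29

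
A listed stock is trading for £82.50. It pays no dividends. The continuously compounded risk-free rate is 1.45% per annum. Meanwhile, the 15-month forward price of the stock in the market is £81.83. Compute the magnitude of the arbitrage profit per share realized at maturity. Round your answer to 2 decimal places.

Fair forward: F* = S·e^(carry·T), with carry = r = 0.0145
F* = 82.50 · e^(0.0145 × 15/12) = 82.50 · e^0.018125 = 82.50 × 1.018290 = £84.0089
Market £81.83 < fair £84.0089: forward underpriced → reverse cash-and-carry (short spot, go long the forward).
At maturity, profit = |F_mkt − F*| = |81.83 − 84.0089| = £2.18 per share

£2.18 per share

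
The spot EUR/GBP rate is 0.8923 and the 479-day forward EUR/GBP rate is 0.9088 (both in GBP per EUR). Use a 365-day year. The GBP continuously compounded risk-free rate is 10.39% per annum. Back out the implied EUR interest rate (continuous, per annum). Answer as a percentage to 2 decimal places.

F = S·e^((r_GBP − r_EUR)T) ⇒ r_EUR = r_GBP − ln(F/S)/T
ln(0.9088/0.8923) = 0.018323; /(479/365) = 0.013962
r_EUR = 0.1039 − 0.013962 = 0.089938
r_EUR = 8.99%

8.99%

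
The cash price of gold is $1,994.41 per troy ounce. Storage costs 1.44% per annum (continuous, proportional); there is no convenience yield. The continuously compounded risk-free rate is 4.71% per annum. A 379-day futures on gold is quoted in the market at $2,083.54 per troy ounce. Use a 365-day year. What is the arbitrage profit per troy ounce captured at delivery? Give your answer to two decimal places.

$42.39 per troy ounce

Fair futures: F* = S·e^(carry·T), with carry = (r + u) = 0.0471 + 0.0144 = 0.0615
F* = 1994.41 · e^(0.0615 × 379/365) = 1994.41 · e^0.06385890 = 1994.41 × 1.06594198 = $2125.9253
Market $2083.54 < fair $2125.9253: forward underpriced → reverse cash-and-carry (short spot, go long the forward).
At maturity, profit = |F_mkt − F*| = |2083.54 − 2125.9253| = $42.39 per troy ounce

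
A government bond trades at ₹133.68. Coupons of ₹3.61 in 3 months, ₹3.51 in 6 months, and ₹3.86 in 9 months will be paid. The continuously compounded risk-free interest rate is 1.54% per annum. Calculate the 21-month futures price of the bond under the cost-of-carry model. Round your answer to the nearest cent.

₹126.14

PV(coupons) I = 3.61·e^(−0.0154·3/12) + 3.51·e^(−0.0154·6/12) + 3.86·e^(−0.0154·9/12)
I = 3.5961 + 3.4831 + 3.8157 = 10.8949
F = (S − I)·e^(rT) = (133.68 − 10.8949) · e^(0.0154·21/12)
= 122.7851 · e^0.026950 = 122.7851 × 1.027316 = ₹126.14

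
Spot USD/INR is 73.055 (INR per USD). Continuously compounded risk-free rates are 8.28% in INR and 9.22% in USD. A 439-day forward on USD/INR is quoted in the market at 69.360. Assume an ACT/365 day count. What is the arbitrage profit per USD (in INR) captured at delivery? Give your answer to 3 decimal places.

2.874 per USD (in INR)

Fair forward: F* = S·e^(carry·T), with carry = (r_INR − r_USD) = 0.0828 − 0.0922 = -0.0094
F* = 73.055 · e^(-0.0094 × 439/365) = 73.055 · e^-0.011306 = 73.055 × 0.988758 = 72.2337
Market 69.360 < fair 72.2337: forward underpriced → reverse cash-and-carry (short spot, go long the forward).
At maturity, profit = |F_mkt − F*| = |69.360 − 72.2337| = 2.874 per USD (in INR)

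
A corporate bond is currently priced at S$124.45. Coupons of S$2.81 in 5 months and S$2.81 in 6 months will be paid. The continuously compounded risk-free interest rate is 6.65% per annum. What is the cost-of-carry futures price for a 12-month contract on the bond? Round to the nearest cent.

PV(coupons) I = 2.81·e^(−0.0665·5/12) + 2.81·e^(−0.0665·6/12)
I = 2.7332 + 2.7181 = 5.4513
F = (S − I)·e^(rT) = (124.45 − 5.4513) · e^(0.0665·12/12)
= 118.9987 · e^0.066500 = 118.9987 × 1.068761 = S$127.18

S$127.18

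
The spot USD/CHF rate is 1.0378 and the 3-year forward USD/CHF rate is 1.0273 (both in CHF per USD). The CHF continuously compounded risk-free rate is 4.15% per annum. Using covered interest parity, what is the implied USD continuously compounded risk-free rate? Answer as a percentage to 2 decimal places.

4.49%

F = S·e^((r_CHF − r_USD)T) ⇒ r_USD = r_CHF − ln(F/S)/T
ln(1.0273/1.0378) = -0.010169; /(3) = -0.003390
r_USD = 0.0415 + 0.003390 = 0.044890
r_USD = 4.49%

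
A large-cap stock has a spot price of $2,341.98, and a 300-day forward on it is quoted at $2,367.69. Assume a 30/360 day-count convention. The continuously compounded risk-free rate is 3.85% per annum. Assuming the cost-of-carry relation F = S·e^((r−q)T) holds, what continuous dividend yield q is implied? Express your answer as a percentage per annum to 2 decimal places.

From F = S·e^((r−q)T): (r − q) = ln(F/S)/T
ln(2367.69/2341.98) = ln(1.010978) = 0.010918
(r − q) = 0.010918 / (300/360) = 0.013102
q = r − ln(F/S)/T = 0.0385 − 0.013102 = 0.025398
q = 2.54%

2.54%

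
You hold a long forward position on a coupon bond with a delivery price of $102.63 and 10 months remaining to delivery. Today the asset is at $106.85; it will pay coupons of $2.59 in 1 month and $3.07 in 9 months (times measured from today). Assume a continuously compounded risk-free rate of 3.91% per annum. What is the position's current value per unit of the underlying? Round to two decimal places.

PV(remaining coupons) I = 2.59·e^(−0.0391·1/12) + 3.07·e^(−0.0391·9/12) = 5.5629
Current forward F = (S − I)·e^(rT) = (106.85 − 5.5629)·e^(0.0391·10/12) = 101.2871 × 1.033120 = 104.6417
Value (long) = (F − K)·e^(−rT) = (104.6417 − 102.63) × 0.967942 = 1.9472
Value = $1.95

$1.95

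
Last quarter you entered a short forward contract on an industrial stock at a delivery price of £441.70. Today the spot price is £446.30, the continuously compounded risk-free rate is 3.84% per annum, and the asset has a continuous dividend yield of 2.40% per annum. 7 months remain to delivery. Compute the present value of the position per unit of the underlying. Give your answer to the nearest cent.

Current fair forward for the remaining 7 months: F = S·e^((r − q)·T), (r − q) = 0.0384 − 0.0240 = 0.0144
F = 446.30 · e^(0.0144 × 7/12) = 446.30 × 1.008435 = 450.0645
Value of long forward = (F − K)·e^(−rT) = (450.0645 − 441.70) · e^(−0.0384·7/12)
= 8.3645 × 0.977849 = 8.18
Short position value = −(long value) = -£8.18

-£8.18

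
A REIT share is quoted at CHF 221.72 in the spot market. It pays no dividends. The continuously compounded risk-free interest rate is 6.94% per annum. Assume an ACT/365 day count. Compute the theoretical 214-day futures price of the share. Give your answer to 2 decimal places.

CHF 230.93

F = S·e^(rT) = 221.72 · e^(0.0694 × 214/365)
= 221.72 · e^0.040689 = 221.72 × 1.041528
F = CHF 230.93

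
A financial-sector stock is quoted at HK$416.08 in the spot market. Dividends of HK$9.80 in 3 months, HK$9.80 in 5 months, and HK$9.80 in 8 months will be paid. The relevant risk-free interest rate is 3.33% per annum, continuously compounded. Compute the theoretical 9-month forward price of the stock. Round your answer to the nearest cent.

HK$396.90

PV(dividends) I = 9.80·e^(−0.0333·3/12) + 9.80·e^(−0.0333·5/12) + 9.80·e^(−0.0333·8/12)
I = 9.7188 + 9.6650 + 9.5848 = 28.9686
F = (S − I)·e^(rT) = (416.08 − 28.9686) · e^(0.0333·9/12)
= 387.1114 · e^0.024975 = 387.1114 × 1.025289 = HK$396.90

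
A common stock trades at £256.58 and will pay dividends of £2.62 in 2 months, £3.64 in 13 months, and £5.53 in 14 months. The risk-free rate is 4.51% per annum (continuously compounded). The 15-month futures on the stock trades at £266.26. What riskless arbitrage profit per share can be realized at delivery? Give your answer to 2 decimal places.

£6.77 per share

PV(dividends) I = 2.62·e^(−0.0451·2/12) + 3.64·e^(−0.0451·13/12) + 5.53·e^(−0.0451·14/12) = 11.3134
Fair futures F* = (S − I)·e^(rT) = (256.58 − 11.3134)·e^0.056375 = 245.2666 × 1.057994 = 259.4906
Market £266.26 > fair 259.4906: forward overpriced → cash-and-carry (borrow at r, buy the stock and collect the dividends, short the forward).
Profit at T = |F_mkt − F*| = |266.26 − 259.4906| = £6.77 per share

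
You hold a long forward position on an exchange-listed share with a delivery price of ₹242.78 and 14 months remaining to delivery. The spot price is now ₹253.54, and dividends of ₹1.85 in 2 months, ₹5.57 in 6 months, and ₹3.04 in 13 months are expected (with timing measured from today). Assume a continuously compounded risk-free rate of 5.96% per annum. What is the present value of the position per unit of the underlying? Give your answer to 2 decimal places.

PV(remaining dividends) I = 1.85·e^(−0.0596·2/12) + 5.57·e^(−0.0596·6/12) + 3.04·e^(−0.0596·13/12) = 10.0881
Current forward F = (S − I)·e^(rT) = (253.54 − 10.0881)·e^(0.0596·14/12) = 243.4519 × 1.072008 = 260.9824
Value (long) = (F − K)·e^(−rT) = (260.9824 − 242.78) × 0.932829 = 16.9797
Value = ₹16.98

₹16.98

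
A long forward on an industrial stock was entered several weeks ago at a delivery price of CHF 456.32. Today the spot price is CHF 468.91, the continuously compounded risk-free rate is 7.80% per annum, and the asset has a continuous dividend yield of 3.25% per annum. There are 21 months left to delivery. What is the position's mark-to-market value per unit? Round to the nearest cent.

Current fair forward for the remaining 21 months: F = S·e^((r − q)·T), (r − q) = 0.0780 − 0.0325 = 0.0455
F = 468.91 · e^(0.0455 × 21/12) = 468.91 × 1.082881 = 507.7737
Value of long forward = (F − K)·e^(−rT) = (507.7737 − 456.32) · e^(−0.0780·21/12)
= 51.4537 × 0.872406 = 44.89

CHF 44.89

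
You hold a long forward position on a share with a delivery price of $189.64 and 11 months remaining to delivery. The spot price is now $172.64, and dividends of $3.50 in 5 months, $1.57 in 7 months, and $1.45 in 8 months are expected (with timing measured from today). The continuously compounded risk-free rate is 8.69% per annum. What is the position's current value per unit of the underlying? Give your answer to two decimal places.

-$8.72

PV(remaining dividends) I = 3.50·e^(−0.0869·5/12) + 1.57·e^(−0.0869·7/12) + 1.45·e^(−0.0869·8/12) = 6.2363
Current forward F = (S − I)·e^(rT) = (172.64 − 6.2363)·e^(0.0869·11/12) = 166.4037 × 1.082917 = 180.2014
Value (long) = (F − K)·e^(−rT) = (180.2014 − 189.64) × 0.923432 = -8.7159
Value = -$8.72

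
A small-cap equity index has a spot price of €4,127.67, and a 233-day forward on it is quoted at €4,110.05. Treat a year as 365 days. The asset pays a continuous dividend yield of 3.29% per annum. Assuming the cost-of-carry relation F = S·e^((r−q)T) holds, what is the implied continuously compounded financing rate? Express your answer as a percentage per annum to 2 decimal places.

From F = S·e^((r−q)T): (r − q) = ln(F/S)/T
ln(4110.05/4127.67) = ln(0.995731) = -0.004278
(r − q) = -0.004278 / (233/365) = -0.006702
r = ln(F/S)/T + q = -0.006702 + 0.0329 = 0.026198
r = 2.62%

2.62%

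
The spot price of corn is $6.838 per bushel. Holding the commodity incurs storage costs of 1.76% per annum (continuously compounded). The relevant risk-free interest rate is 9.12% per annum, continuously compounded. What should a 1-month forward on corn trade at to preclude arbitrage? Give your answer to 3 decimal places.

Net carry = r + u − y = 0.0912 + 0.0176 − 0.0000 = 0.1088
F = S·e^((r+u−y)T) = 6.838 · e^(0.1088 × 1/12) = 6.838 · e^0.009067
= 6.838 × 1.009108 = $6.900 per bushel

$6.900 per bushel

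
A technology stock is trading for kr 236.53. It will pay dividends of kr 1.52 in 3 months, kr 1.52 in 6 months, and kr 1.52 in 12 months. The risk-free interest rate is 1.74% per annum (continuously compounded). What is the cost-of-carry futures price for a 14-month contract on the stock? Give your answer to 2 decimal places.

PV(dividends) I = 1.52·e^(−0.0174·3/12) + 1.52·e^(−0.0174·6/12) + 1.52·e^(−0.0174·12/12)
I = 1.5134 + 1.5068 + 1.4938 = 4.5140
F = (S − I)·e^(rT) = (236.53 − 4.5140) · e^(0.0174·14/12)
= 232.0160 · e^0.020300 = 232.0160 × 1.020507 = kr 236.77

kr 236.77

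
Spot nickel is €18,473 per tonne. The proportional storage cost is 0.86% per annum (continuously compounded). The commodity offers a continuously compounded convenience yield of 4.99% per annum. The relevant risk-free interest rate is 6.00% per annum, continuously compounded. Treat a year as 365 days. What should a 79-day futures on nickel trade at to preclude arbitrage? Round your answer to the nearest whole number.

Net carry = r + u − y = 0.0600 + 0.0086 − 0.0499 = 0.0187
F = S·e^((r+u−y)T) = 18473 · e^(0.0187 × 79/365) = 18473 · e^0.004047
= 18473 × 1.004055 = €18,548 per tonne

€18,548 per tonne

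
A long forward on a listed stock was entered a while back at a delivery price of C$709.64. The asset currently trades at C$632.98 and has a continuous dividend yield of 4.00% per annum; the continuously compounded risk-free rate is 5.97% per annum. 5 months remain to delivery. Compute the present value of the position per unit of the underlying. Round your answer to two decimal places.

-C$69.69

Current fair forward for the remaining 5 months: F = S·e^((r − q)·T), (r − q) = 0.0597 − 0.0400 = 0.0197
F = 632.98 · e^(0.0197 × 5/12) = 632.98 × 1.008242 = 638.1970
Value of long forward = (F − K)·e^(−rT) = (638.1970 − 709.64) · e^(−0.0597·5/12)
= -71.4430 × 0.975432 = -69.69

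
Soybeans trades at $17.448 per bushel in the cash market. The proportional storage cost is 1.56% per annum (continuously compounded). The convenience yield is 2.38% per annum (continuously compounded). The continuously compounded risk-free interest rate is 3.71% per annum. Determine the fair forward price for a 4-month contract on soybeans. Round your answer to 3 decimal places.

$17.617 per bushel

Net carry = r + u − y = 0.0371 + 0.0156 − 0.0238 = 0.0289
F = S·e^((r+u−y)T) = 17.448 · e^(0.0289 × 4/12) = 17.448 · e^0.009633
= 17.448 × 1.009680 = $17.617 per bushel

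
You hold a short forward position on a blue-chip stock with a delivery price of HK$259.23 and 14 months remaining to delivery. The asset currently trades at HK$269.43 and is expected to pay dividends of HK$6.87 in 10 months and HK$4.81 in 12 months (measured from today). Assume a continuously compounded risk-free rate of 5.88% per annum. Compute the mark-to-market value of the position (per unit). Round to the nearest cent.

PV(remaining dividends) I = 6.87·e^(−0.0588·10/12) + 4.81·e^(−0.0588·12/12) = 11.0768
Current forward F = (S − I)·e^(rT) = (269.43 − 11.0768)·e^(0.0588·14/12) = 258.3532 × 1.071008 = 276.6983
Value (long) = (F − K)·e^(−rT) = (276.6983 − 259.23) × 0.933700 = 16.3102
Short position value = −(long value) = -HK$16.31

-HK$16.31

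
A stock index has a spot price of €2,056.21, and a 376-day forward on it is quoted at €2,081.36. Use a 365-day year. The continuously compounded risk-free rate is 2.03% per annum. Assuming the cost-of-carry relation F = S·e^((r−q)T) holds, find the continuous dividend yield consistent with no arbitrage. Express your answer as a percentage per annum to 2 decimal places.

0.85%

From F = S·e^((r−q)T): (r − q) = ln(F/S)/T
ln(2081.36/2056.21) = ln(1.012231) = 0.012157
(r − q) = 0.012157 / (376/365) = 0.011801
q = r − ln(F/S)/T = 0.0203 − 0.011801 = 0.008499
q = 0.85%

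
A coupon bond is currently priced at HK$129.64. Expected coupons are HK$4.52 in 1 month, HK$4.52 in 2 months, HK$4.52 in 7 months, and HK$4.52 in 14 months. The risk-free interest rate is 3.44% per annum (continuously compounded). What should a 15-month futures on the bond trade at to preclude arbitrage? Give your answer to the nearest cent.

PV(coupons) I = 4.52·e^(−0.0344·1/12) + 4.52·e^(−0.0344·2/12) + 4.52·e^(−0.0344·7/12) + 4.52·e^(−0.0344·14/12)
I = 4.5071 + 4.4942 + 4.4302 + 4.3422 = 17.7737
F = (S − I)·e^(rT) = (129.64 − 17.7737) · e^(0.0344·15/12)
= 111.8663 · e^0.043000 = 111.8663 × 1.043938 = HK$116.78

HK$116.78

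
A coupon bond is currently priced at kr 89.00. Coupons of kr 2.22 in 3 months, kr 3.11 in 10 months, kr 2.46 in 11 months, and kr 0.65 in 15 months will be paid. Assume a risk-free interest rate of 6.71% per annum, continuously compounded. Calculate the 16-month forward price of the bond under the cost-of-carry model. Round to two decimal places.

kr 88.54

PV(coupons) I = 2.22·e^(−0.0671·3/12) + 3.11·e^(−0.0671·10/12) + 2.46·e^(−0.0671·11/12) + 0.65·e^(−0.0671·15/12)
I = 2.1831 + 2.9409 + 2.3132 + 0.5977 = 8.0349
F = (S − I)·e^(rT) = (89.00 − 8.0349) · e^(0.0671·16/12)
= 80.9651 · e^0.089467 = 80.9651 × 1.093591 = kr 88.54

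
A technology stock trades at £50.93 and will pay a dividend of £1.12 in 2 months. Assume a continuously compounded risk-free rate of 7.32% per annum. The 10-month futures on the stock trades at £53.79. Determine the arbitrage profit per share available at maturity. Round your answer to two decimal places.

£0.83 per share

PV(dividends) I = 1.12·e^(−0.0732·2/12) = 1.1064
Fair futures F* = (S − I)·e^(rT) = (50.93 − 1.1064)·e^0.061000 = 49.8236 × 1.062899 = 52.9575
Market £53.79 > fair 52.9575: forward overpriced → cash-and-carry (borrow at r, buy the stock and collect the dividends, short the forward).
Profit at T = |F_mkt − F*| = |53.79 − 52.9575| = £0.83 per share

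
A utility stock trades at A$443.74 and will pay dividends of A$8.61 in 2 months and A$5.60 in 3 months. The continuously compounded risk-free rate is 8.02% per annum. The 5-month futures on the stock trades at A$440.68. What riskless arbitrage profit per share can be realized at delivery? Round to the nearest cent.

PV(dividends) I = 8.61·e^(−0.0802·2/12) + 5.60·e^(−0.0802·3/12) = 13.9845
Fair futures F* = (S − I)·e^(rT) = (443.74 − 13.9845)·e^0.033417 = 429.7555 × 1.033982 = 444.3595
Market A$440.68 < fair 444.3595: forward underpriced → reverse cash-and-carry (short the stock, invest proceeds at r, pay the dividends, go long the forward).
Profit at T = |F_mkt − F*| = |440.68 − 444.3595| = A$3.68 per share

A$3.68 per share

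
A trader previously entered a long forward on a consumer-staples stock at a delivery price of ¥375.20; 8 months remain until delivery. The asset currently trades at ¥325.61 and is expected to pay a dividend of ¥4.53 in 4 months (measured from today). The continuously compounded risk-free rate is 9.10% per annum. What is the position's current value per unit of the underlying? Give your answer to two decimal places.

PV(remaining dividends) I = 4.53·e^(−0.0910·4/12) = 4.3947
Current forward F = (S − I)·e^(rT) = (325.61 − 4.3947)·e^(0.0910·8/12) = 321.2153 × 1.062545 = 341.3057
Value (long) = (F − K)·e^(−rT) = (341.3057 − 375.20) × 0.941137 = -31.8992
Value = -¥31.90

-¥31.90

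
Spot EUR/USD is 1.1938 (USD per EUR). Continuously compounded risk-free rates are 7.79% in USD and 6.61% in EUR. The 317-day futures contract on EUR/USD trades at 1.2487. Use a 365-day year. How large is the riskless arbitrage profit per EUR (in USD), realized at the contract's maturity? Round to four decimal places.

Fair futures: F* = S·e^(carry·T), with carry = (r_USD − r_EUR) = 0.0779 − 0.0661 = 0.0118
F* = 1.1938 · e^(0.0118 × 317/365) = 1.1938 · e^0.010248 = 1.1938 × 1.010301 = 1.2061
Market 1.2487 > fair 1.2061: forward overpriced → cash-and-carry (buy spot, short the forward).
At maturity, profit = |F_mkt − F*| = |1.2487 − 1.2061| = 0.0426 per EUR (in USD)

0.0426 per EUR (in USD)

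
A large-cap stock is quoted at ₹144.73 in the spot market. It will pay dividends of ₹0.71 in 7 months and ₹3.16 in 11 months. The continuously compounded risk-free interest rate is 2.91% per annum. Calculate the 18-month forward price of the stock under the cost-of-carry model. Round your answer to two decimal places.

PV(dividends) I = 0.71·e^(−0.0291·7/12) + 3.16·e^(−0.0291·11/12)
I = 0.6980 + 3.0768 = 3.7748
F = (S − I)·e^(rT) = (144.73 − 3.7748) · e^(0.0291·18/12)
= 140.9552 · e^0.043650 = 140.9552 × 1.044617 = ₹147.24

₹147.24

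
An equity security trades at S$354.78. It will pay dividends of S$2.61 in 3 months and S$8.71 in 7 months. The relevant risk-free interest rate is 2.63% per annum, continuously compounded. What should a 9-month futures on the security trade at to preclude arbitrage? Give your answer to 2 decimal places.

S$350.45

PV(dividends) I = 2.61·e^(−0.0263·3/12) + 8.71·e^(−0.0263·7/12)
I = 2.5929 + 8.5774 = 11.1703
F = (S − I)·e^(rT) = (354.78 − 11.1703) · e^(0.0263·9/12)
= 343.6097 · e^0.019725 = 343.6097 × 1.019921 = S$350.45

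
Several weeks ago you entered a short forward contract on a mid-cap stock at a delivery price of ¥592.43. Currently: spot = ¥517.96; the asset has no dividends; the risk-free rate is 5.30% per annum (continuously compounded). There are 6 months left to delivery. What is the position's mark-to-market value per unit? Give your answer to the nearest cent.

Current fair forward for the remaining 6 months: F = S·e^(r·T), r = 0.0530
F = 517.96 · e^(0.0530 × 6/12) = 517.96 × 1.026854 = 531.8693
Value of long forward = (F − K)·e^(−rT) = (531.8693 − 592.43) · e^(−0.0530·6/12)
= -60.5607 × 0.973848 = -58.98
Short position value = −(long value) = ¥58.98

¥58.98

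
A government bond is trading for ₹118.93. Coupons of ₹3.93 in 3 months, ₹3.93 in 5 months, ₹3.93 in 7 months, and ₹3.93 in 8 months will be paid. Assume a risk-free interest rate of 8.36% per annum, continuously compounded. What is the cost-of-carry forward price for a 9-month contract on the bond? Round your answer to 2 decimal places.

PV(coupons) I = 3.93·e^(−0.0836·3/12) + 3.93·e^(−0.0836·5/12) + 3.93·e^(−0.0836·7/12) + 3.93·e^(−0.0836·8/12)
I = 3.8487 + 3.7955 + 3.7429 + 3.7170 = 15.1041
F = (S − I)·e^(rT) = (118.93 − 15.1041) · e^(0.0836·9/12)
= 103.8259 · e^0.062700 = 103.8259 × 1.064707 = ₹110.54

₹110.54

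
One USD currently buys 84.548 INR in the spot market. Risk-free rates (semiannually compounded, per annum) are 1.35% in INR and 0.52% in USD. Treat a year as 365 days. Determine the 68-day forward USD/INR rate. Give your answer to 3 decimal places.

84.678

By covered interest parity, F = S · (1+r_INR/2)^(2T) / (1+r_USD/2)^(2T)
= 84.548 × 1.002510 / 1.000968 = 84.548 × 1.001541
F = 84.678 INR per USD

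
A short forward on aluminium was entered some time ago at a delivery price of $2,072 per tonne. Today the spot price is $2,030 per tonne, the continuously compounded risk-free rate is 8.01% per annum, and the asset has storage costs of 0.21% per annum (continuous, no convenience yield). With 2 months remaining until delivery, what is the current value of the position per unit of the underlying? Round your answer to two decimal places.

$13.81 per tonne

Current fair forward for the remaining 2 months: F = S·e^((r + u)·T), (r + u) = 0.0801 + 0.0021 = 0.0822
F = 2030 · e^(0.0822 × 2/12) = 2030 × 1.01379428 = 2058.0024
Value of long forward = (F − K)·e^(−rT) = (2058.0024 − 2072) · e^(−0.0801·2/12)
= -13.9976 × 0.98673872 = -13.81
Short position value = −(long value) = $13.81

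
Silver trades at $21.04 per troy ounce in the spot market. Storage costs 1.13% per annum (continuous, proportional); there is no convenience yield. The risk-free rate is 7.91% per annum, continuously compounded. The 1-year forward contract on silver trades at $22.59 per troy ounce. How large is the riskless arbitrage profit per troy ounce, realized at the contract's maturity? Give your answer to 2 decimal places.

Fair forward: F* = S·e^(carry·T), with carry = (r + u) = 0.0791 + 0.0113 = 0.0904
F* = 21.04 · e^(0.0904 × 1) = 21.04 · e^0.090400 = 21.04 × 1.094612 = $23.0306
Market $22.59 < fair $23.0306: forward underpriced → reverse cash-and-carry (short spot, go long the forward).
At maturity, profit = |F_mkt − F*| = |22.59 − 23.0306| = $0.44 per troy ounce

$0.44 per troy ounce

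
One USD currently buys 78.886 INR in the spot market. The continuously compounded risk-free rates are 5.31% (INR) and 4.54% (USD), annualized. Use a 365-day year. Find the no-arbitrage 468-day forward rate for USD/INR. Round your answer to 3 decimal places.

F = S·e^((r_INR − r_USD)T) = 78.886 · e^((0.0531 − 0.0454) × 468/365)
= 78.886 · e^0.009873 = 78.886 × 1.009922
F = 79.669 INR per USD

79.669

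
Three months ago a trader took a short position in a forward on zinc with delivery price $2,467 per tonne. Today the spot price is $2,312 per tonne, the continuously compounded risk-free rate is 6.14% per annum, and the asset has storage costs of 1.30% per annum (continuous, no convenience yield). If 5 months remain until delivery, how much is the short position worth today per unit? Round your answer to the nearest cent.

Current fair forward for the remaining 5 months: F = S·e^((r + u)·T), (r + u) = 0.0614 + 0.0130 = 0.0744
F = 2312 · e^(0.0744 × 5/12) = 2312 × 1.03148550 = 2384.7945
Value of long forward = (F − K)·e^(−rT) = (2384.7945 − 2467) · e^(−0.0614·5/12)
= -82.2055 × 0.97474115 = -80.13
Short position value = −(long value) = $80.13

$80.13 per tonne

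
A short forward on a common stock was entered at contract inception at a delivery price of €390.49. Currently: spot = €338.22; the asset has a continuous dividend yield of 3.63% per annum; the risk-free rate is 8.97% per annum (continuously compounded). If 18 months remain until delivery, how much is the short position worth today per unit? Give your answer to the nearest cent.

Current fair forward for the remaining 18 months: F = S·e^((r − q)·T), (r − q) = 0.0897 − 0.0363 = 0.0534
F = 338.22 · e^(0.0534 × 18/12) = 338.22 × 1.083395 = 366.4259
Value of long forward = (F − K)·e^(−rT) = (366.4259 − 390.49) · e^(−0.0897·18/12)
= -24.0641 × 0.874109 = -21.03
Short position value = −(long value) = €21.03

€21.03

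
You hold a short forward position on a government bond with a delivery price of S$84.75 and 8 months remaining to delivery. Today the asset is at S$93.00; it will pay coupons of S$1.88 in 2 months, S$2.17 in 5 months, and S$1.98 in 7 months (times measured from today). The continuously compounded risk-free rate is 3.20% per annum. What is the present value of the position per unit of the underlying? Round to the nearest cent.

PV(remaining coupons) I = 1.88·e^(−0.0320·2/12) + 2.17·e^(−0.0320·5/12) + 1.98·e^(−0.0320·7/12) = 5.9546
Current forward F = (S − I)·e^(rT) = (93.00 − 5.9546)·e^(0.0320·8/12) = 87.0454 × 1.021563 = 88.9224
Value (long) = (F − K)·e^(−rT) = (88.9224 − 84.75) × 0.978893 = 4.0843
Short position value = −(long value) = -S$4.08

-S$4.08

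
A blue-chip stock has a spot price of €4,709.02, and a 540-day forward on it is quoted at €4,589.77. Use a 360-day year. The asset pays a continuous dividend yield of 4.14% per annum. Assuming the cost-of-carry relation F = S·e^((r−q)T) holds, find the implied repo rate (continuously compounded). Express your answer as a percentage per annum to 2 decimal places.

From F = S·e^((r−q)T): (r − q) = ln(F/S)/T
ln(4589.77/4709.02) = ln(0.974676) = -0.025650
(r − q) = -0.025650 / (540/360) = -0.017100
r = ln(F/S)/T + q = -0.017100 + 0.0414 = 0.024300
r = 2.43%

2.43%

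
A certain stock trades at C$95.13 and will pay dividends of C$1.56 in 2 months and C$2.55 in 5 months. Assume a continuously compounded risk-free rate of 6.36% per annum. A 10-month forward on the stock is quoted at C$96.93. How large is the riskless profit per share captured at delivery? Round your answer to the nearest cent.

C$0.87 per share

PV(dividends) I = 1.56·e^(−0.0636·2/12) + 2.55·e^(−0.0636·5/12) = 4.0269
Fair forward F* = (S − I)·e^(rT) = (95.13 − 4.0269)·e^0.053000 = 91.1031 × 1.054430 = 96.0618
Market C$96.93 > fair 96.0618: forward overpriced → cash-and-carry (borrow at r, buy the stock and collect the dividends, short the forward).
Profit at T = |F_mkt − F*| = |96.93 − 96.0618| = C$0.87 per share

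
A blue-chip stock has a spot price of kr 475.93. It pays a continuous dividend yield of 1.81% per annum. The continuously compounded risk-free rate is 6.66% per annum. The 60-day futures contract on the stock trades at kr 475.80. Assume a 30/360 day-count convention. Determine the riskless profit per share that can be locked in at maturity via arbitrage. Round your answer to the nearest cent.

Fair futures: F* = S·e^(carry·T), with carry = (r − q) = 0.0666 − 0.0181 = 0.0485
F* = 475.93 · e^(0.0485 × 60/360) = 475.93 · e^0.008083 = 475.93 × 1.008116 = kr 479.7926
Market kr 475.80 < fair kr 479.7926: forward underpriced → reverse cash-and-carry (short spot, go long the forward).
At maturity, profit = |F_mkt − F*| = |475.80 − 479.7926| = kr 3.99 per share

kr 3.99 per share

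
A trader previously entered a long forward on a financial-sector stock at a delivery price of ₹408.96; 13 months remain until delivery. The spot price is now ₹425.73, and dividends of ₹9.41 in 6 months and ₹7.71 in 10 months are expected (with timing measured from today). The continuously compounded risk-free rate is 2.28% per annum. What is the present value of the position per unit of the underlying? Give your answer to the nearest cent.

₹9.88

PV(remaining dividends) I = 9.41·e^(−0.0228·6/12) + 7.71·e^(−0.0228·10/12) = 16.8682
Current forward F = (S − I)·e^(rT) = (425.73 − 16.8682)·e^(0.0228·13/12) = 408.8618 × 1.025008 = 419.0866
Value (long) = (F − K)·e^(−rT) = (419.0866 − 408.96) × 0.975603 = 9.8795
Value = ₹9.88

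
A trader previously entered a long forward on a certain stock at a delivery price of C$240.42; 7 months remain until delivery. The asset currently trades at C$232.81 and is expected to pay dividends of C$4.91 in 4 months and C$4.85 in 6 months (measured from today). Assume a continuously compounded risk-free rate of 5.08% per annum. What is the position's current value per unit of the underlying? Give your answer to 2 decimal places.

-C$10.15

PV(remaining dividends) I = 4.91·e^(−0.0508·4/12) + 4.85·e^(−0.0508·6/12) = 9.5559
Current forward F = (S − I)·e^(rT) = (232.81 − 9.5559)·e^(0.0508·7/12) = 223.2541 × 1.030077 = 229.9689
Value (long) = (F − K)·e^(−rT) = (229.9689 − 240.42) × 0.970801 = -10.1459
Value = -C$10.15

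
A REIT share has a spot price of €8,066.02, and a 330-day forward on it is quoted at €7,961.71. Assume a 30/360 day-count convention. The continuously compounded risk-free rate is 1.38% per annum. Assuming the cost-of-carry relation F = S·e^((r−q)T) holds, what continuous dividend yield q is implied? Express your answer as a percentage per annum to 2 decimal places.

From F = S·e^((r−q)T): (r − q) = ln(F/S)/T
ln(7961.71/8066.02) = ln(0.987068) = -0.013016
(r − q) = -0.013016 / (330/360) = -0.014199
q = r − ln(F/S)/T = 0.0138 + 0.014199 = 0.027999
q = 2.80%

2.80%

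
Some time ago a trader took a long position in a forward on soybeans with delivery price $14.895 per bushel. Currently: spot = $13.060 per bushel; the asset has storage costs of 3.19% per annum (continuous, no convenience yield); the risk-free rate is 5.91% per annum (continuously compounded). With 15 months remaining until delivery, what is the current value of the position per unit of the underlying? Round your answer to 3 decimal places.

Current fair forward for the remaining 15 months: F = S·e^((r + u)·T), (r + u) = 0.0591 + 0.0319 = 0.0910
F = 13.060 · e^(0.0910 × 15/12) = 13.060 × 1.120472 = 14.6334
Value of long forward = (F − K)·e^(−rT) = (14.6334 − 14.895) · e^(−0.0591·15/12)
= -0.2616 × 0.928788 = -0.243

-$0.243 per bushel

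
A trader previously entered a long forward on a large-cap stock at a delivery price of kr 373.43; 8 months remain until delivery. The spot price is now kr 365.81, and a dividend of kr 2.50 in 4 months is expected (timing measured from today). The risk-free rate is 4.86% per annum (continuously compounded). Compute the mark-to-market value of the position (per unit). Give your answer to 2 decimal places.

PV(remaining dividends) I = 2.50·e^(−0.0486·4/12) = 2.4598
Current forward F = (S − I)·e^(rT) = (365.81 − 2.4598)·e^(0.0486·8/12) = 363.3502 × 1.032931 = 375.3157
Value (long) = (F − K)·e^(−rT) = (375.3157 − 373.43) × 0.968119 = 1.8256
Value = kr 1.83

kr 1.83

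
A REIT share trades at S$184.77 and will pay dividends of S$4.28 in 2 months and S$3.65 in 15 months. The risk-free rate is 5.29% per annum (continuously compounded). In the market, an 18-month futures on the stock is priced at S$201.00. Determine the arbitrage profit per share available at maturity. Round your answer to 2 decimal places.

S$9.26 per share

PV(dividends) I = 4.28·e^(−0.0529·2/12) + 3.65·e^(−0.0529·15/12) = 7.6589
Fair futures F* = (S − I)·e^(rT) = (184.77 − 7.6589)·e^0.079350 = 177.1111 × 1.082583 = 191.7375
Market S$201.00 > fair 191.7375: forward overpriced → cash-and-carry (borrow at r, buy the stock and collect the dividends, short the forward).
Profit at T = |F_mkt − F*| = |201.00 − 191.7375| = S$9.26 per share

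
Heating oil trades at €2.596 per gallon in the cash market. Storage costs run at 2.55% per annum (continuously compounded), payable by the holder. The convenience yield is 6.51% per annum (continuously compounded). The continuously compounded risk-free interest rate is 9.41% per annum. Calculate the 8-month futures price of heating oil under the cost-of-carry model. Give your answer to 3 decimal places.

Net carry = r + u − y = 0.0941 + 0.0255 − 0.0651 = 0.0545
F = S·e^((r+u−y)T) = 2.596 · e^(0.0545 × 8/12) = 2.596 · e^0.036333
= 2.596 × 1.037001 = €2.692 per gallon

€2.692 per gallon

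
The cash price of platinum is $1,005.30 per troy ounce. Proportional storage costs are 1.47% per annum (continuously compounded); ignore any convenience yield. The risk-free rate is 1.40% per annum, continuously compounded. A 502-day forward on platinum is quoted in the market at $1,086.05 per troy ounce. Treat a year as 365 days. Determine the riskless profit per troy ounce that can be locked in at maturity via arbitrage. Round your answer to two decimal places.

Fair forward: F* = S·e^(carry·T), with carry = (r + u) = 0.0140 + 0.0147 = 0.0287
F* = 1005.30 · e^(0.0287 × 502/365) = 1005.30 · e^0.03947233 = 1005.30 × 1.04026171 = $1045.7751
Market $1086.05 > fair $1045.7751: forward overpriced → cash-and-carry (buy spot, short the forward).
At maturity, profit = |F_mkt − F*| = |1086.05 − 1045.7751| = $40.27 per troy ounce

$40.27 per troy ounce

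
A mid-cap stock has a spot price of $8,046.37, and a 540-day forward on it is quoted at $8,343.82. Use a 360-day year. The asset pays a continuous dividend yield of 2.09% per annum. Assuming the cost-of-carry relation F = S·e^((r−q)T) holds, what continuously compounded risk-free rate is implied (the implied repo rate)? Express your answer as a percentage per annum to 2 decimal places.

From F = S·e^((r−q)T): (r − q) = ln(F/S)/T
ln(8343.82/8046.37) = ln(1.036967) = 0.036300
(r − q) = 0.036300 / (540/360) = 0.024200
r = ln(F/S)/T + q = 0.024200 + 0.0209 = 0.045100
r = 4.51%

4.51%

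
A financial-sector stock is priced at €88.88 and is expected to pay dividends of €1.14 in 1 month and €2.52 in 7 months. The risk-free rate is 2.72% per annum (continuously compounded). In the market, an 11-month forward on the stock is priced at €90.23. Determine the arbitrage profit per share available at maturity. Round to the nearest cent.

€2.82 per share

PV(dividends) I = 1.14·e^(−0.0272·1/12) + 2.52·e^(−0.0272·7/12) = 3.6178
Fair forward F* = (S − I)·e^(rT) = (88.88 − 3.6178)·e^0.024933 = 85.2622 × 1.025246 = 87.4147
Market €90.23 > fair 87.4147: forward overpriced → cash-and-carry (borrow at r, buy the stock and collect the dividends, short the forward).
Profit at T = |F_mkt − F*| = |90.23 − 87.4147| = €2.82 per share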